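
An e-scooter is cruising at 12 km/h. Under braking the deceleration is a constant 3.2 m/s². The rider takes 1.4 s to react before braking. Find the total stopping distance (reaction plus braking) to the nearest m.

12 km/h ÷ 3.6 = 3.3333 m/s.
Reaction distance = v·t_r = 3.3333 × 1.4 = 4.667 m.
Braking distance = v²/(2a) = 3.3333² / (2 × 3.200) = 11.111 / 6.400 = 1.736 m.
Total = 4.667 + 1.736 = 6.403 m.

Total stopping distance ≈ 6 m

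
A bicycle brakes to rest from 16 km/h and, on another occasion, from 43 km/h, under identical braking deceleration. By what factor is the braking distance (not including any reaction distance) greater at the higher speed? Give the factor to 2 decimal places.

Braking distance d = v²/(2a), so with a fixed, d ∝ v².
Factor = (43/16)² = 2.6875² = 7.2227.

Factor ≈ 7.22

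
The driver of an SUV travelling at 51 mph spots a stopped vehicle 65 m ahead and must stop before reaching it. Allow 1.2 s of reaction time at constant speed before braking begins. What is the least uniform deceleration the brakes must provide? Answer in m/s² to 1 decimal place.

51 mph × 0.44704 = 22.7990 m/s.
Distance covered during reaction = 22.7990 × 1.2 = 27.359 m.
Distance available for braking: 65 − 27.359 = 37.641 m.
v² = 2a·d ⇒ a = v²/(2d) = 22.7990² / (2 × 37.641) = 519.794 / 75.282 = 6.9046 m/s².

Required deceleration ≈ 6.9 m/s²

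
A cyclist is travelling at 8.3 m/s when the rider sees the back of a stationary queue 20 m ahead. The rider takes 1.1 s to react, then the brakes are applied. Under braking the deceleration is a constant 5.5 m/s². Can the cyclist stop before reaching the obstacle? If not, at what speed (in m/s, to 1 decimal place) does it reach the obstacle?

Yes — it stops about 4.6 m short of the obstacle, so it never reaches it

Reaction distance = 8.3000 × 1.1 = 9.130 m.
Braking distance = v²/(2a) = 68.890 / 11.000 = 6.263 m.
Total stopping distance = 9.130 + 6.263 = 15.393 m, vs 20 m available — it stops with 20 − 15.393 = 4.607 m to spare.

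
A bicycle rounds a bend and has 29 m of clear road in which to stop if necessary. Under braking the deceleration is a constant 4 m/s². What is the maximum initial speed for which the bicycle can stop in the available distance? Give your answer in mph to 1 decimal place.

Maximum speed ≈ 34.1 mph

v²/(2a) = d ⇒ v = √(2 × 4.000 × 29) = √232.00 = 15.2315 m/s.
15.2315 m/s ÷ 0.44704 = 34.072 mph.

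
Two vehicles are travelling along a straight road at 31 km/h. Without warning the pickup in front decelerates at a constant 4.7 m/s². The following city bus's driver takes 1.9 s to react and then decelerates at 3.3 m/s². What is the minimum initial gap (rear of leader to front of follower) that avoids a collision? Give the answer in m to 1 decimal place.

Minimum gap ≈ 19.7 m

31 km/h ÷ 3.6 = 8.6111 m/s.
Leader travels v²/(2a_L) = 74.151 / 9.400 = 7.888 m before stopping.
Follower covers v·t_r = 8.6111 × 1.9 = 16.361 m while reacting, then v²/(2a_F) = 74.151 / 6.600 = 11.235 m while braking, for a total of 16.361 + 11.235 = 27.596 m.
Since a_F ≤ a_L and the follower starts braking later, the follower is never slower than the leader, so the closest approach is when both have stopped.
Minimum gap = 27.596 − 7.888 = 19.708 m.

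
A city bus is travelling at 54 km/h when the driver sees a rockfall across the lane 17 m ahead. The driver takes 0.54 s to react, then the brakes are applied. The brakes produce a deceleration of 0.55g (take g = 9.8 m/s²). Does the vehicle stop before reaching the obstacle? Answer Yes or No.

54 km/h ÷ 3.6 = 15.0000 m/s.
a = 0.55 × 9.8 = 5.390 m/s².
Reaction distance = 15.0000 × 0.54 = 8.100 m.
Braking distance = v²/(2a) = 225.000 / 10.780 = 20.872 m.
Total stopping distance = 8.100 + 20.872 = 28.972 m, vs 17 m available — it cannot stop in time and overshoots by 28.972 − 17 = 11.972 m.

No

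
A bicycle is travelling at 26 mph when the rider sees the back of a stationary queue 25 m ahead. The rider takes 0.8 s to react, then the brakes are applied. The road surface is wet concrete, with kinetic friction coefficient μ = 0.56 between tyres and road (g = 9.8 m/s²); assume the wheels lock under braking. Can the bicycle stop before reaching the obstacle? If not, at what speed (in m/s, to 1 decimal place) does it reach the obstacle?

26 mph × 0.44704 = 11.6230 m/s.
a = μg = 0.56 × 9.8 = 5.488 m/s².
Reaction distance = 11.6230 × 0.8 = 9.298 m.
Braking distance = v²/(2a) = 135.094 / 10.976 = 12.308 m.
Total stopping distance = 9.298 + 12.308 = 21.606 m, vs 25 m available — it stops with 25 − 21.606 = 3.394 m to spare.

Yes — it stops about 3.4 m short of the obstacle, so it never reaches it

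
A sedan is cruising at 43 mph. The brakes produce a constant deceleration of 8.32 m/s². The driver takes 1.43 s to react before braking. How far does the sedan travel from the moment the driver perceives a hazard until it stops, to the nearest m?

43 mph × 0.44704 = 19.2227 m/s.
Reaction distance = v·t_r = 19.2227 × 1.43 = 27.488 m.
Braking distance = v²/(2a) = 19.2227² / (2 × 8.320) = 369.512 / 16.640 = 22.206 m.
Total = 27.488 + 22.206 = 49.694 m.

Total stopping distance ≈ 50 m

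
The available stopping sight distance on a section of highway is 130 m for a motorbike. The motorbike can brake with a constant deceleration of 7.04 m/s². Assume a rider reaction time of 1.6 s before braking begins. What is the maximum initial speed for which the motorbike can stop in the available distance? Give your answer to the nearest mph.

Stopping distance: v·t_r + v²/(2a) = 130 with t_r = 1.6 s and a = 7.040 m/s².
So v² + 22.528 v − 1830.40 = 0.
Positive root: v = −a·t_r + √((a·t_r)² + 2a·d) = −11.264 + √(126.878 + 1830.40) = 32.9771 m/s.
32.9771 m/s ÷ 0.44704 = 73.768 mph.

Maximum speed ≈ 74 mph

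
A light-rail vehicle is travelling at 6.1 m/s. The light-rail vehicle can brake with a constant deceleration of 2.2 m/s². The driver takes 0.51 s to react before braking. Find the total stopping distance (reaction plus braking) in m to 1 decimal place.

Reaction distance = v·t_r = 6.1000 × 0.51 = 3.111 m.
Braking distance = v²/(2a) = 6.1000² / (2 × 2.200) = 37.210 / 4.400 = 8.457 m.
Total = 3.111 + 8.457 = 11.568 m.

Total stopping distance ≈ 11.6 m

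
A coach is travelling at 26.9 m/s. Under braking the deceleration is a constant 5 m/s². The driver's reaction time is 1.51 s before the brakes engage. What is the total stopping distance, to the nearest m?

Total stopping distance ≈ 113 m

Reaction distance = v·t_r = 26.9000 × 1.51 = 40.619 m.
Braking distance = v²/(2a) = 26.9000² / (2 × 5.000) = 723.610 / 10.000 = 72.361 m.
Total = 40.619 + 72.361 = 112.980 m.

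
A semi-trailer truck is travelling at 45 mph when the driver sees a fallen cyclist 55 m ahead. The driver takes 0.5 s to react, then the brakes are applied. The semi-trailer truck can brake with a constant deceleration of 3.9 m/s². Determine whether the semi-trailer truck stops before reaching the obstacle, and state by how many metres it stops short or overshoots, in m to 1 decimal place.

No — it overshoots by 6.9 m

45 mph × 0.44704 = 20.1168 m/s.
Reaction distance = 20.1168 × 0.5 = 10.058 m.
Braking distance = v²/(2a) = 404.686 / 7.800 = 51.883 m.
Total stopping distance = 10.058 + 51.883 = 61.941 m, vs 55 m available — it cannot stop in time and overshoots by 61.941 − 55 = 6.941 m.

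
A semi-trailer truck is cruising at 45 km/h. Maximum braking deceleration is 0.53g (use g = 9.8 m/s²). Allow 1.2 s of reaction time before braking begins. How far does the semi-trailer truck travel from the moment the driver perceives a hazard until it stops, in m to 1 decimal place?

45 km/h ÷ 3.6 = 12.5000 m/s.
a = 0.53 × 9.8 = 5.194 m/s².
Reaction distance = v·t_r = 12.5000 × 1.2 = 15.000 m.
Braking distance = v²/(2a) = 12.5000² / (2 × 5.194) = 156.250 / 10.388 = 15.041 m.
Total = 15.000 + 15.041 = 30.041 m.

Total stopping distance ≈ 30.0 m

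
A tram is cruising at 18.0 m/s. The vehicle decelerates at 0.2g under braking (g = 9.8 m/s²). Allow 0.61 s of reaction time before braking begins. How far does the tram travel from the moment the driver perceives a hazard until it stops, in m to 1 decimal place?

a = 0.2 × 9.8 = 1.960 m/s².
Reaction distance = v·t_r = 18.0000 × 0.61 = 10.980 m.
Braking distance = v²/(2a) = 18.0000² / (2 × 1.960) = 324.000 / 3.920 = 82.653 m.
Total = 10.980 + 82.653 = 93.633 m.

Total stopping distance ≈ 93.6 m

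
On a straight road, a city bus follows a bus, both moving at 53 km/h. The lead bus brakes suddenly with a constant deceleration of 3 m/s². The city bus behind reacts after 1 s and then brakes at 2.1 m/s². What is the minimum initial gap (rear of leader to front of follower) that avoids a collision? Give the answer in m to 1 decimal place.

Minimum gap ≈ 30.2 m

53 km/h ÷ 3.6 = 14.7222 m/s.
Leader travels v²/(2a_L) = 216.743 / 6.000 = 36.124 m before stopping.
Follower covers v·t_r = 14.7222 × 1 = 14.722 m while reacting, then v²/(2a_F) = 216.743 / 4.200 = 51.605 m while braking, for a total of 14.722 + 51.605 = 66.327 m.
Since a_F ≤ a_L and the follower starts braking later, the follower is never slower than the leader, so the closest approach is when both have stopped.
Minimum gap = 66.327 − 36.124 = 30.203 m.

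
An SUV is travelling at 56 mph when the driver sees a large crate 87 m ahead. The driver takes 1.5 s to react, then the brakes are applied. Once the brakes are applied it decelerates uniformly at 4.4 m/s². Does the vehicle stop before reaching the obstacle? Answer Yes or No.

No

56 mph × 0.44704 = 25.0342 m/s.
Reaction distance = 25.0342 × 1.5 = 37.551 m.
Braking distance = v²/(2a) = 626.711 / 8.800 = 71.217 m.
Total stopping distance = 37.551 + 71.217 = 108.768 m, vs 87 m available — it cannot stop in time and overshoots by 108.768 − 87 = 21.768 m.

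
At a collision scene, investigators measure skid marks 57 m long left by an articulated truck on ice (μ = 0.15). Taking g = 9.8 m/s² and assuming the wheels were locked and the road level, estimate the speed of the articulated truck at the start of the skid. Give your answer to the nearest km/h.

Initial speed ≈ 47 km/h

Deceleration a = μg = 0.15 × 9.8 = 1.470 m/s².
v = √(2a·d) = √(2 × 1.470 × 57) = √167.580 = 12.9453 m/s.
= 12.9453 × 3.6 = 46.603 km/h.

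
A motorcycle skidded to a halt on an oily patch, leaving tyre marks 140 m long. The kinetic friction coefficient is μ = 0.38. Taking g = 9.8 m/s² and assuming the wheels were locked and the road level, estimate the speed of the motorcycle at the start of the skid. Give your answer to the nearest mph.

Deceleration a = μg = 0.38 × 9.8 = 3.724 m/s².
v = √(2a·d) = √(2 × 3.724 × 140) = √1042.720 = 32.2912 m/s.
= 32.2912 ÷ 0.44704 = 72.233 mph.

Initial speed ≈ 72 mph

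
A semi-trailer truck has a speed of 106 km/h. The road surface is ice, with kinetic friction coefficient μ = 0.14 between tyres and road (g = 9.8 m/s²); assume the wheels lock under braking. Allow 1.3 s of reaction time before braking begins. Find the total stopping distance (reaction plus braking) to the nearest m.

Total stopping distance ≈ 354 m

106 km/h ÷ 3.6 = 29.4444 m/s.
a = μg = 0.14 × 9.8 = 1.372 m/s².
Reaction distance = v·t_r = 29.4444 × 1.3 = 38.278 m.
Braking distance = v²/(2a) = 29.4444² / (2 × 1.372) = 866.973 / 2.744 = 315.952 m.
Total = 38.278 + 315.952 = 354.230 m.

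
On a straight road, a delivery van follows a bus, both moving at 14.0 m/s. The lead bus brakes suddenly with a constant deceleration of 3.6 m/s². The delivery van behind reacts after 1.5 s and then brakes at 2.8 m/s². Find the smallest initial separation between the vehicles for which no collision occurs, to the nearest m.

Minimum gap ≈ 29 m

Leader travels v²/(2a_L) = 196.000 / 7.200 = 27.222 m before stopping.
Follower covers v·t_r = 14.0000 × 1.5 = 21.000 m while reacting, then v²/(2a_F) = 196.000 / 5.600 = 35.000 m while braking, for a total of 21.000 + 35.000 = 56.000 m.
Since a_F ≤ a_L and the follower starts braking later, the follower is never slower than the leader, so the closest approach is when both have stopped.
Minimum gap = 56.000 − 27.222 = 28.778 m.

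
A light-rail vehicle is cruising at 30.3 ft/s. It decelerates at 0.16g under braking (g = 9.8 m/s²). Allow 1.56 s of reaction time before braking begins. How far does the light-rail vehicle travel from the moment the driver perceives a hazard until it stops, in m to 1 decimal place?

Total stopping distance ≈ 41.6 m

30.3 ft/s × 0.3048 = 9.2354 m/s.
a = 0.16 × 9.8 = 1.568 m/s².
Reaction distance = v·t_r = 9.2354 × 1.56 = 14.407 m.
Braking distance = v²/(2a) = 9.2354² / (2 × 1.568) = 85.293 / 3.136 = 27.198 m.
Total = 14.407 + 27.198 = 41.605 m.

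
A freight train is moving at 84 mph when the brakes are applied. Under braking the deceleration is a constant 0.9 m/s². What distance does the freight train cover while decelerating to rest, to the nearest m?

Braking distance ≈ 783 m

84 mph × 0.44704 = 37.5514 m/s.
Braking distance = v²/(2a) = 37.5514² / (2 × 0.900) = 1410.108 / 1.800 = 783.393 m.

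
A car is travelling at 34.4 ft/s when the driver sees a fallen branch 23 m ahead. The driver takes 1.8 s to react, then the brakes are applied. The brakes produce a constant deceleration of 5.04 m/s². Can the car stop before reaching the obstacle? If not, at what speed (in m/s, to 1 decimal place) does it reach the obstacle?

No — it strikes the obstacle at 8.3 m/s

34.4 ft/s × 0.3048 = 10.4851 m/s.
Reaction distance = 10.4851 × 1.8 = 18.873 m.
Braking distance needed to stop: v²/(2a) = 109.937 / 10.080 = 10.906 m, so total needed = 18.873 + 10.906 = 29.779 m > 23 m — it cannot stop.
Distance remaining when braking begins: 23 − 18.873 = 4.127 m.
v² = v₀² − 2a·d = 109.937 − 2 × 5.040 × 4.127 = 68.337 m²/s².
v = √68.337 = 8.267 m/s.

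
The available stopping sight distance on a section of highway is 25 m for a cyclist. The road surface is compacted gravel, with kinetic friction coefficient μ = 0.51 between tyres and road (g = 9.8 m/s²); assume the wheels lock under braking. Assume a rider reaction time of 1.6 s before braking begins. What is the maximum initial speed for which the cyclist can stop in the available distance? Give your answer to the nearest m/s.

Maximum speed ≈ 10 m/s

a = μg = 0.51 × 9.8 = 4.998 m/s².
Stopping distance: v·t_r + v²/(2a) = 25 with t_r = 1.6 s and a = 4.998 m/s².
So v² + 15.994 v − 249.90 = 0.
Positive root: v = −a·t_r + √((a·t_r)² + 2a·d) = −7.997 + √(63.952 + 249.90) = 9.7189 m/s.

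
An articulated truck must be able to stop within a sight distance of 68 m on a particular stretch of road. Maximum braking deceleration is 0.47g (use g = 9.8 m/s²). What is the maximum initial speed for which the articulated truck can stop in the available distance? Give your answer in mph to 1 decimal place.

a = 0.47 × 9.8 = 4.606 m/s².
v²/(2a) = d ⇒ v = √(2 × 4.606 × 68) = √626.42 = 25.0284 m/s.
25.0284 m/s ÷ 0.44704 = 55.987 mph.

Maximum speed ≈ 56.0 mph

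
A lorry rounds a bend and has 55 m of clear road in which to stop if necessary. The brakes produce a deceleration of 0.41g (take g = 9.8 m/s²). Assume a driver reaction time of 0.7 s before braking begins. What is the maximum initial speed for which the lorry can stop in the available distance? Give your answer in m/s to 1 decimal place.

a = 0.41 × 9.8 = 4.018 m/s².
Stopping distance: v·t_r + v²/(2a) = 55 with t_r = 0.7 s and a = 4.018 m/s².
So v² + 5.625 v − 441.98 = 0.
Positive root: v = −a·t_r + √((a·t_r)² + 2a·d) = −2.813 + √(7.913 + 441.98) = 18.3977 m/s.

Maximum speed ≈ 18.4 m/s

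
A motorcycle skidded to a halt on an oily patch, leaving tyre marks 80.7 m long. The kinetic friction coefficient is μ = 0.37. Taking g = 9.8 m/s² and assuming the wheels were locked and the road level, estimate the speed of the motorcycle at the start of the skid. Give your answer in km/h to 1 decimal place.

Deceleration a = μg = 0.37 × 9.8 = 3.626 m/s².
v = √(2a·d) = √(2 × 3.626 × 80.7) = √585.236 = 24.1917 m/s.
= 24.1917 × 3.6 = 87.090 km/h.

Initial speed ≈ 87.1 km/h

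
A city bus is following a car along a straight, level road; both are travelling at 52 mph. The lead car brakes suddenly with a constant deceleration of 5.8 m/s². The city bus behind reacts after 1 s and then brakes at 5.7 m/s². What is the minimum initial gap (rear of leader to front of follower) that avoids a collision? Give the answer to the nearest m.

52 mph × 0.44704 = 23.2461 m/s.
Leader travels v²/(2a_L) = 540.381 / 11.600 = 46.585 m before stopping.
Follower covers v·t_r = 23.2461 × 1 = 23.246 m while reacting, then v²/(2a_F) = 540.381 / 11.400 = 47.402 m while braking, for a total of 23.246 + 47.402 = 70.648 m.
Since a_F ≤ a_L and the follower starts braking later, the follower is never slower than the leader, so the closest approach is when both have stopped.
Minimum gap = 70.648 − 46.585 = 24.063 m.

Minimum gap ≈ 24 m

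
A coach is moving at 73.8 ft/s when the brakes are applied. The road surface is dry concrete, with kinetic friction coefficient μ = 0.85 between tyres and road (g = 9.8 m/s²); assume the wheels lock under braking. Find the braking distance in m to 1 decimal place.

73.8 ft/s × 0.3048 = 22.4942 m/s.
a = μg = 0.85 × 9.8 = 8.330 m/s².
Braking distance = v²/(2a) = 22.4942² / (2 × 8.330) = 505.989 / 16.660 = 30.371 m.

Braking distance ≈ 30.4 m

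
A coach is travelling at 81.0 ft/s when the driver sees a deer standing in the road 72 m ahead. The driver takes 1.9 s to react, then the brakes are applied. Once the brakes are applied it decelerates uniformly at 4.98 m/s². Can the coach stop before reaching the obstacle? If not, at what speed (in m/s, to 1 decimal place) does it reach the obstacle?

No — it strikes the obstacle at 19.0 m/s

81 ft/s × 0.3048 = 24.6888 m/s.
Reaction distance = 24.6888 × 1.9 = 46.909 m.
Braking distance needed to stop: v²/(2a) = 609.537 / 9.960 = 61.198 m, so total needed = 46.909 + 61.198 = 108.107 m > 72 m — it cannot stop.
Distance remaining when braking begins: 72 − 46.909 = 25.091 m.
v² = v₀² − 2a·d = 609.537 − 2 × 4.980 × 25.091 = 359.631 m²/s².
v = √359.631 = 18.964 m/s.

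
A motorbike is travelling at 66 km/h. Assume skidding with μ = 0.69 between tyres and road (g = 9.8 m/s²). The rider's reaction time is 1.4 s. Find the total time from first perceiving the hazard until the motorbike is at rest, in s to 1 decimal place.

66 km/h ÷ 3.6 = 18.3333 m/s.
a = μg = 0.69 × 9.8 = 6.762 m/s².
Braking time = v/a = 18.3333 / 6.762 = 2.711 s.
Total = 1.4 + 2.711 = 4.111 s.

Total time ≈ 4.1 s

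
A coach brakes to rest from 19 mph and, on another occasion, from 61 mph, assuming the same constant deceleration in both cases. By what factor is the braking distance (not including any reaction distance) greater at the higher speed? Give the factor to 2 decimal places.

Factor ≈ 10.31

Braking distance d = v²/(2a), so with a fixed, d ∝ v².
Factor = (61/19)² = 3.2105² = 10.3073.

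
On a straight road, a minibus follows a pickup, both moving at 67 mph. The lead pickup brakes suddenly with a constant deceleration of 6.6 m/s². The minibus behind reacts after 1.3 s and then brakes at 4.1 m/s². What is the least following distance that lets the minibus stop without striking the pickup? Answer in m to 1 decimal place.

Minimum gap ≈ 80.4 m

67 mph × 0.44704 = 29.9517 m/s.
Leader travels v²/(2a_L) = 897.104 / 13.200 = 67.962 m before stopping.
Follower covers v·t_r = 29.9517 × 1.3 = 38.937 m while reacting, then v²/(2a_F) = 897.104 / 8.200 = 109.403 m while braking, for a total of 38.937 + 109.403 = 148.340 m.
Since a_F ≤ a_L and the follower starts braking later, the follower is never slower than the leader, so the closest approach is when both have stopped.
Minimum gap = 148.340 − 67.962 = 80.378 m.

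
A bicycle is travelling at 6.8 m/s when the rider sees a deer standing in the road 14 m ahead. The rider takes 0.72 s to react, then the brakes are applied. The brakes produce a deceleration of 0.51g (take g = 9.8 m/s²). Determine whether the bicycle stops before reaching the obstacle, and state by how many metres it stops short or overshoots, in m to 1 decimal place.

a = 0.51 × 9.8 = 4.998 m/s².
Reaction distance = 6.8000 × 0.72 = 4.896 m.
Braking distance = v²/(2a) = 46.240 / 9.996 = 4.626 m.
Total stopping distance = 4.896 + 4.626 = 9.522 m, vs 14 m available — it stops with 14 − 9.522 = 4.478 m to spare.

Yes — it stops 4.5 m short of the obstacle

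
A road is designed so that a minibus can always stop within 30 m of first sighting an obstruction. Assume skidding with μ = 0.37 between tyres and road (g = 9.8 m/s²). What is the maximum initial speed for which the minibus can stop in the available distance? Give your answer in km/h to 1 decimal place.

Maximum speed ≈ 53.1 km/h

a = μg = 0.37 × 9.8 = 3.626 m/s².
v²/(2a) = d ⇒ v = √(2 × 3.626 × 30) = √217.56 = 14.7499 m/s.
14.7499 m/s × 3.6 = 53.100 km/h.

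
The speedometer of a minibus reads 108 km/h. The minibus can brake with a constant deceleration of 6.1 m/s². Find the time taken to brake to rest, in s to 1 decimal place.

108 km/h ÷ 3.6 = 30.0000 m/s.
Braking time = v/a = 30.0000 / 6.100 = 4.918 s.

Braking time ≈ 4.9 s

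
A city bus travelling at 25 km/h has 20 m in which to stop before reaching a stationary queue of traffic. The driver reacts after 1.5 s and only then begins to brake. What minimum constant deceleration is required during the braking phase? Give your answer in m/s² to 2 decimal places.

25 km/h ÷ 3.6 = 6.9444 m/s.
Distance covered during reaction = 6.9444 × 1.5 = 10.417 m.
Distance available for braking: 20 − 10.417 = 9.583 m.
v² = 2a·d ⇒ a = v²/(2d) = 6.9444² / (2 × 9.583) = 48.225 / 19.166 = 2.5162 m/s².

Required deceleration ≈ 2.52 m/s²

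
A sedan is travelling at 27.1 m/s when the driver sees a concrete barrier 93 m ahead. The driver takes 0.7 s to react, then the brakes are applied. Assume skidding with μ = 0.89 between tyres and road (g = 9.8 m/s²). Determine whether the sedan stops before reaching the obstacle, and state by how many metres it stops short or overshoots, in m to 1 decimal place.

Yes — it stops 31.9 m short of the obstacle

a = μg = 0.89 × 9.8 = 8.722 m/s².
Reaction distance = 27.1000 × 0.7 = 18.970 m.
Braking distance = v²/(2a) = 734.410 / 17.444 = 42.101 m.
Total stopping distance = 18.970 + 42.101 = 61.071 m, vs 93 m available — it stops with 93 − 61.071 = 31.929 m to spare.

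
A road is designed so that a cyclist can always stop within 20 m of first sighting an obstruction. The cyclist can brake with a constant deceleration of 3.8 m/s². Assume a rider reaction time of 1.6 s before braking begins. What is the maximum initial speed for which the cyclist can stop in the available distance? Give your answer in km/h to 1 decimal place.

Stopping distance: v·t_r + v²/(2a) = 20 with t_r = 1.6 s and a = 3.800 m/s².
So v² + 12.160 v − 152.00 = 0.
Positive root: v = −a·t_r + √((a·t_r)² + 2a·d) = −6.080 + √(36.966 + 152.00) = 7.6665 m/s.
7.6665 m/s × 3.6 = 27.599 km/h.

Maximum speed ≈ 27.6 km/h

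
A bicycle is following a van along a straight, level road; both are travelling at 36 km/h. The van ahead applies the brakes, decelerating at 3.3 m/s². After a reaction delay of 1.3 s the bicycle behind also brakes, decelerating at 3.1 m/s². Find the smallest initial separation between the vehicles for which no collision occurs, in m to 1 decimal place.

36 km/h ÷ 3.6 = 10.0000 m/s.
Leader travels v²/(2a_L) = 100.000 / 6.600 = 15.152 m before stopping.
Follower covers v·t_r = 10.0000 × 1.3 = 13.000 m while reacting, then v²/(2a_F) = 100.000 / 6.200 = 16.129 m while braking, for a total of 13.000 + 16.129 = 29.129 m.
Since a_F ≤ a_L and the follower starts braking later, the follower is never slower than the leader, so the closest approach is when both have stopped.
Minimum gap = 29.129 − 15.152 = 13.977 m.

Minimum gap ≈ 14.0 m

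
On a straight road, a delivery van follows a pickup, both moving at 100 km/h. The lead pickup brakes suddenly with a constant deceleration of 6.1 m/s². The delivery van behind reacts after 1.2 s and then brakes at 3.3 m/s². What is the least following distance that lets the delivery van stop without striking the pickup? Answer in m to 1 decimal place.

100 km/h ÷ 3.6 = 27.7778 m/s.
Leader travels v²/(2a_L) = 771.606 / 12.200 = 63.246 m before stopping.
Follower covers v·t_r = 27.7778 × 1.2 = 33.333 m while reacting, then v²/(2a_F) = 771.606 / 6.600 = 116.910 m while braking, for a total of 33.333 + 116.910 = 150.243 m.
Since a_F ≤ a_L and the follower starts braking later, the follower is never slower than the leader, so the closest approach is when both have stopped.
Minimum gap = 150.243 − 63.246 = 86.997 m.

Minimum gap ≈ 87.0 m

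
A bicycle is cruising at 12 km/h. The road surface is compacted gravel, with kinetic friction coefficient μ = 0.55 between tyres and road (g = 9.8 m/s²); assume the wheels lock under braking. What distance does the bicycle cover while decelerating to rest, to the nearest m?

Braking distance ≈ 1 m

12 km/h ÷ 3.6 = 3.3333 m/s.
a = μg = 0.55 × 9.8 = 5.390 m/s².
Braking distance = v²/(2a) = 3.3333² / (2 × 5.390) = 11.111 / 10.780 = 1.031 m.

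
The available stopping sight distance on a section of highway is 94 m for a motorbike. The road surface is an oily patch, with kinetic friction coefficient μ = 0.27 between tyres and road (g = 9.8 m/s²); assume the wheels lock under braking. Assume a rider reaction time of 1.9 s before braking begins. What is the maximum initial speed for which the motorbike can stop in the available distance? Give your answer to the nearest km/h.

a = μg = 0.27 × 9.8 = 2.646 m/s².
Stopping distance: v·t_r + v²/(2a) = 94 with t_r = 1.9 s and a = 2.646 m/s².
So v² + 10.055 v − 497.45 = 0.
Positive root: v = −a·t_r + √((a·t_r)² + 2a·d) = −5.027 + √(25.271 + 497.45) = 17.8361 m/s.
17.8361 m/s × 3.6 = 64.210 km/h.

Maximum speed ≈ 64 km/h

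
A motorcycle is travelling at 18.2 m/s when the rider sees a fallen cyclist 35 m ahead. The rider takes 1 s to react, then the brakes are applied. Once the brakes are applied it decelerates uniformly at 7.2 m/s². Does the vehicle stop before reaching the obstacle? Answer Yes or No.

No

Reaction distance = 18.2000 × 1 = 18.200 m.
Braking distance = v²/(2a) = 331.240 / 14.400 = 23.003 m.
Total stopping distance = 18.200 + 23.003 = 41.203 m, vs 35 m available — it cannot stop in time and overshoots by 41.203 − 35 = 6.203 m.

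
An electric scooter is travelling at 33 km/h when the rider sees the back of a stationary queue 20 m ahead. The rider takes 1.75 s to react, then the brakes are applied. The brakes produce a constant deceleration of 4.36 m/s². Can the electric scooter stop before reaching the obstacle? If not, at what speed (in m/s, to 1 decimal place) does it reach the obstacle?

33 km/h ÷ 3.6 = 9.1667 m/s.
Reaction distance = 9.1667 × 1.75 = 16.042 m.
Braking distance needed to stop: v²/(2a) = 84.028 / 8.720 = 9.636 m, so total needed = 16.042 + 9.636 = 25.678 m > 20 m — it cannot stop.
Distance remaining when braking begins: 20 − 16.042 = 3.958 m.
v² = v₀² − 2a·d = 84.028 − 2 × 4.360 × 3.958 = 49.514 m²/s².
v = √49.514 = 7.037 m/s.

No — it strikes the obstacle at 7.0 m/s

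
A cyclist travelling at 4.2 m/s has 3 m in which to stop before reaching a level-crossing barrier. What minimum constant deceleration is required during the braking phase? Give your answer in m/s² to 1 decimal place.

v² = 2a·d ⇒ a = v²/(2d) = 4.2000² / (2 × 3.000) = 17.640 / 6.000 = 2.9400 m/s².

Required deceleration ≈ 2.9 m/s²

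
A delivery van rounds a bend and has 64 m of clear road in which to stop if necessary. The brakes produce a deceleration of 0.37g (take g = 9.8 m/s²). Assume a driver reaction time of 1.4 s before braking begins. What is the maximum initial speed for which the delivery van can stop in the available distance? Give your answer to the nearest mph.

a = 0.37 × 9.8 = 3.626 m/s².
Stopping distance: v·t_r + v²/(2a) = 64 with t_r = 1.4 s and a = 3.626 m/s².
So v² + 10.153 v − 464.13 = 0.
Positive root: v = −a·t_r + √((a·t_r)² + 2a·d) = −5.076 + √(25.766 + 464.13) = 17.0576 m/s.
17.0576 m/s ÷ 0.44704 = 38.157 mph.

Maximum speed ≈ 38 mph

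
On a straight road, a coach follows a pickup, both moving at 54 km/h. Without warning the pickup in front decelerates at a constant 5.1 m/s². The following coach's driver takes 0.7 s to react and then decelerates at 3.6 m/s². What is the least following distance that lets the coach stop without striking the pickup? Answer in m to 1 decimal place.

54 km/h ÷ 3.6 = 15.0000 m/s.
Leader travels v²/(2a_L) = 225.000 / 10.200 = 22.059 m before stopping.
Follower covers v·t_r = 15.0000 × 0.7 = 10.500 m while reacting, then v²/(2a_F) = 225.000 / 7.200 = 31.250 m while braking, for a total of 10.500 + 31.250 = 41.750 m.
Since a_F ≤ a_L and the follower starts braking later, the follower is never slower than the leader, so the closest approach is when both have stopped.
Minimum gap = 41.750 − 22.059 = 19.691 m.

Minimum gap ≈ 19.7 m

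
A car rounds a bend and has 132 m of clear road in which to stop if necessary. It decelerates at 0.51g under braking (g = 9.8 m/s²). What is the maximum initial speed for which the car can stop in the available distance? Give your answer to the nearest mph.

a = 0.51 × 9.8 = 4.998 m/s².
v²/(2a) = d ⇒ v = √(2 × 4.998 × 132) = √1319.47 = 36.3245 m/s.
36.3245 m/s ÷ 0.44704 = 81.256 mph.

Maximum speed ≈ 81 mph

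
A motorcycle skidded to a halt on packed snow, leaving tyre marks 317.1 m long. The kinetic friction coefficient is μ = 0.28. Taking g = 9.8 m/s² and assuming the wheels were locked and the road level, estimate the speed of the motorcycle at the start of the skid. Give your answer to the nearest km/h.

Deceleration a = μg = 0.28 × 9.8 = 2.744 m/s².
v = √(2a·d) = √(2 × 2.744 × 317.1) = √1740.245 = 41.7162 m/s.
= 41.7162 × 3.6 = 150.178 km/h.

Initial speed ≈ 150 km/h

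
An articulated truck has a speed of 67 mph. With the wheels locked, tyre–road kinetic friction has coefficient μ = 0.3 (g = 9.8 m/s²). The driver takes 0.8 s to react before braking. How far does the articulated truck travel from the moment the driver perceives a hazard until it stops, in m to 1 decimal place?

Total stopping distance ≈ 176.5 m

67 mph × 0.44704 = 29.9517 m/s.
a = μg = 0.3 × 9.8 = 2.940 m/s².
Reaction distance = v·t_r = 29.9517 × 0.8 = 23.961 m.
Braking distance = v²/(2a) = 29.9517² / (2 × 2.940) = 897.104 / 5.880 = 152.569 m.
Total = 23.961 + 152.569 = 176.530 m.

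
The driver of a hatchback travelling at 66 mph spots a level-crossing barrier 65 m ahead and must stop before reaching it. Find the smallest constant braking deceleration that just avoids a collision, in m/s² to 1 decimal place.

Required deceleration ≈ 6.7 m/s²

66 mph × 0.44704 = 29.5046 m/s.
v² = 2a·d ⇒ a = v²/(2d) = 29.5046² / (2 × 65.000) = 870.521 / 130.000 = 6.6963 m/s².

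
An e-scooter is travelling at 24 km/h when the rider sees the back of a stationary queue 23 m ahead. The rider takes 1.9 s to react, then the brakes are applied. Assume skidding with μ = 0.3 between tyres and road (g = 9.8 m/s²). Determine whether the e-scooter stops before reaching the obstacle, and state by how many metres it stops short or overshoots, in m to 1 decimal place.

Yes — it stops 2.8 m short of the obstacle

24 km/h ÷ 3.6 = 6.6667 m/s.
a = μg = 0.3 × 9.8 = 2.940 m/s².
Reaction distance = 6.6667 × 1.9 = 12.667 m.
Braking distance = v²/(2a) = 44.445 / 5.880 = 7.559 m.
Total stopping distance = 12.667 + 7.559 = 20.226 m, vs 23 m available — it stops with 23 − 20.226 = 2.774 m to spare.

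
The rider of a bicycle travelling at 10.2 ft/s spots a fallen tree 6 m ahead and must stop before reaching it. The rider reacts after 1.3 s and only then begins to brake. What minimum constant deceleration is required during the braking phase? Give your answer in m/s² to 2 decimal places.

10.2 ft/s × 0.3048 = 3.1090 m/s.
Distance covered during reaction = 3.1090 × 1.3 = 4.042 m.
Distance available for braking: 6 − 4.042 = 1.958 m.
v² = 2a·d ⇒ a = v²/(2d) = 3.1090² / (2 × 1.958) = 9.666 / 3.916 = 2.4683 m/s².

Required deceleration ≈ 2.47 m/s²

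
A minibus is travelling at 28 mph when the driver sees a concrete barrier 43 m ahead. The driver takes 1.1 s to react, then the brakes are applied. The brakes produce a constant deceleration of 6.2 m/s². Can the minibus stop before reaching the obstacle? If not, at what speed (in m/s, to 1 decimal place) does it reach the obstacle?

28 mph × 0.44704 = 12.5171 m/s.
Reaction distance = 12.5171 × 1.1 = 13.769 m.
Braking distance = v²/(2a) = 156.678 / 12.400 = 12.635 m.
Total stopping distance = 13.769 + 12.635 = 26.404 m, vs 43 m available — it stops with 43 − 26.404 = 16.596 m to spare.

Yes — it stops about 16.6 m short of the obstacle, so it never reaches it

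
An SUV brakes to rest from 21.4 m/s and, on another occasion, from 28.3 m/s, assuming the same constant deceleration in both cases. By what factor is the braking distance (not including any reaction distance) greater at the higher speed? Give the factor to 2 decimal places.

Braking distance d = v²/(2a), so with a fixed, d ∝ v².
Factor = (28.3/21.4)² = 1.3224² = 1.7487.

Factor ≈ 1.75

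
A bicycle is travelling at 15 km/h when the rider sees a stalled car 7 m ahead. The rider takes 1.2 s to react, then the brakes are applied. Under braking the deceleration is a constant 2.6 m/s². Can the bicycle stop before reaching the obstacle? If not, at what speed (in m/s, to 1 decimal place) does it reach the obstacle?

No — it strikes the obstacle at 2.6 m/s

15 km/h ÷ 3.6 = 4.1667 m/s.
Reaction distance = 4.1667 × 1.2 = 5.000 m.
Braking distance needed to stop: v²/(2a) = 17.361 / 5.200 = 3.339 m, so total needed = 5.000 + 3.339 = 8.339 m > 7 m — it cannot stop.
Distance remaining when braking begins: 7 − 5.000 = 2.000 m.
v² = v₀² − 2a·d = 17.361 − 2 × 2.600 × 2.000 = 6.961 m²/s².
v = √6.961 = 2.638 m/s.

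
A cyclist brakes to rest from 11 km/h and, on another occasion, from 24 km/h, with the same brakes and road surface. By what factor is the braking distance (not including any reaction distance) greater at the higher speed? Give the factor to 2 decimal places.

Factor ≈ 4.76

Braking distance d = v²/(2a), so with a fixed, d ∝ v².
Factor = (24/11)² = 2.1818² = 4.7603.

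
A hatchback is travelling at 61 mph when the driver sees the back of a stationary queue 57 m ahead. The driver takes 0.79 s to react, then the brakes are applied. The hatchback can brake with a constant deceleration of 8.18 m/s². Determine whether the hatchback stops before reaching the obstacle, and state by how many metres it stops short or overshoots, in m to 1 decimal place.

No — it overshoots by 10.0 m

61 mph × 0.44704 = 27.2694 m/s.
Reaction distance = 27.2694 × 0.79 = 21.543 m.
Braking distance = v²/(2a) = 743.620 / 16.360 = 45.454 m.
Total stopping distance = 21.543 + 45.454 = 66.997 m, vs 57 m available — it cannot stop in time and overshoots by 66.997 − 57 = 9.997 m.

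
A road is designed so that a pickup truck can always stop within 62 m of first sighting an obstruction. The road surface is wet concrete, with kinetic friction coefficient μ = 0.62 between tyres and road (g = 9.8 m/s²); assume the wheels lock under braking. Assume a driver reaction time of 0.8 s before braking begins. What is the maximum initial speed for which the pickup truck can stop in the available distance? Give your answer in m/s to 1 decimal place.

Maximum speed ≈ 23.0 m/s

a = μg = 0.62 × 9.8 = 6.076 m/s².
Stopping distance: v·t_r + v²/(2a) = 62 with t_r = 0.8 s and a = 6.076 m/s².
So v² + 9.722 v − 753.42 = 0.
Positive root: v = −a·t_r + √((a·t_r)² + 2a·d) = −4.861 + √(23.629 + 753.42) = 23.0146 m/s.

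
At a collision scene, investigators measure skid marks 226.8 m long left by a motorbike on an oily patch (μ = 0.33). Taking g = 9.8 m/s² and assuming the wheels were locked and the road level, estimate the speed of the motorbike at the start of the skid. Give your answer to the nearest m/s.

Initial speed ≈ 38 m/s

Deceleration a = μg = 0.33 × 9.8 = 3.234 m/s².
v = √(2a·d) = √(2 × 3.234 × 226.8) = √1466.942 = 38.3007 m/s.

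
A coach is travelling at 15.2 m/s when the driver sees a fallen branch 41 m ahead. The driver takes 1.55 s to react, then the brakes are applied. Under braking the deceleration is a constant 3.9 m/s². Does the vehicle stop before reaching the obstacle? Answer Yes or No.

Reaction distance = 15.2000 × 1.55 = 23.560 m.
Braking distance = v²/(2a) = 231.040 / 7.800 = 29.621 m.
Total stopping distance = 23.560 + 29.621 = 53.181 m, vs 41 m available — it cannot stop in time and overshoots by 53.181 − 41 = 12.181 m.

No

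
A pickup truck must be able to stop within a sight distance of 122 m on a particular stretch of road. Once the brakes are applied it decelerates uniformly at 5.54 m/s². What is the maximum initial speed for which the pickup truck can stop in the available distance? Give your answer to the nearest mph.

Maximum speed ≈ 82 mph

v²/(2a) = d ⇒ v = √(2 × 5.540 × 122) = √1351.76 = 36.7663 m/s.
36.7663 m/s ÷ 0.44704 = 82.244 mph.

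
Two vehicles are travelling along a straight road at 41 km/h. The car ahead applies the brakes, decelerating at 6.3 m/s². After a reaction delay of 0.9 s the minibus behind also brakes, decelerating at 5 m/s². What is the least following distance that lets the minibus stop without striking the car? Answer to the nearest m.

41 km/h ÷ 3.6 = 11.3889 m/s.
Leader travels v²/(2a_L) = 129.707 / 12.600 = 10.294 m before stopping.
Follower covers v·t_r = 11.3889 × 0.9 = 10.250 m while reacting, then v²/(2a_F) = 129.707 / 10.000 = 12.971 m while braking, for a total of 10.250 + 12.971 = 23.221 m.
Since a_F ≤ a_L and the follower starts braking later, the follower is never slower than the leader, so the closest approach is when both have stopped.
Minimum gap = 23.221 − 10.294 = 12.927 m.

Minimum gap ≈ 13 m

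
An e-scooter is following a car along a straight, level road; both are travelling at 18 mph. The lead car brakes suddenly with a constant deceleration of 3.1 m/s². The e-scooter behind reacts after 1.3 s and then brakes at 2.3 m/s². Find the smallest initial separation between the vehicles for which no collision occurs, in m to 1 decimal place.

18 mph × 0.44704 = 8.0467 m/s.
Leader travels v²/(2a_L) = 64.749 / 6.200 = 10.443 m before stopping.
Follower covers v·t_r = 8.0467 × 1.3 = 10.461 m while reacting, then v²/(2a_F) = 64.749 / 4.600 = 14.076 m while braking, for a total of 10.461 + 14.076 = 24.537 m.
Since a_F ≤ a_L and the follower starts braking later, the follower is never slower than the leader, so the closest approach is when both have stopped.
Minimum gap = 24.537 − 10.443 = 14.094 m.

Minimum gap ≈ 14.1 m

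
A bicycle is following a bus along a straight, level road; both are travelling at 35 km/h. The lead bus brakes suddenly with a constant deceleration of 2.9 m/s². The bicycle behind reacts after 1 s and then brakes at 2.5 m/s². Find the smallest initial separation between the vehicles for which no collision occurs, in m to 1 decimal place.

35 km/h ÷ 3.6 = 9.7222 m/s.
Leader travels v²/(2a_L) = 94.521 / 5.800 = 16.297 m before stopping.
Follower covers v·t_r = 9.7222 × 1 = 9.722 m while reacting, then v²/(2a_F) = 94.521 / 5.000 = 18.904 m while braking, for a total of 9.722 + 18.904 = 28.626 m.
Since a_F ≤ a_L and the follower starts braking later, the follower is never slower than the leader, so the closest approach is when both have stopped.
Minimum gap = 28.626 − 16.297 = 12.329 m.

Minimum gap ≈ 12.3 m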